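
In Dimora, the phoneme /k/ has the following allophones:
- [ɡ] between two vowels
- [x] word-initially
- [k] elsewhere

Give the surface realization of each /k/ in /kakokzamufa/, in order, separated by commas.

[x], [ɡ], [k]

Occurrence 1 (position 1): word-initially → [x].
Occurrence 2 (position 3): between two vowels → [ɡ].
Occurrence 3 (position 5): no conditioning environment matches → elsewhere allophone [k].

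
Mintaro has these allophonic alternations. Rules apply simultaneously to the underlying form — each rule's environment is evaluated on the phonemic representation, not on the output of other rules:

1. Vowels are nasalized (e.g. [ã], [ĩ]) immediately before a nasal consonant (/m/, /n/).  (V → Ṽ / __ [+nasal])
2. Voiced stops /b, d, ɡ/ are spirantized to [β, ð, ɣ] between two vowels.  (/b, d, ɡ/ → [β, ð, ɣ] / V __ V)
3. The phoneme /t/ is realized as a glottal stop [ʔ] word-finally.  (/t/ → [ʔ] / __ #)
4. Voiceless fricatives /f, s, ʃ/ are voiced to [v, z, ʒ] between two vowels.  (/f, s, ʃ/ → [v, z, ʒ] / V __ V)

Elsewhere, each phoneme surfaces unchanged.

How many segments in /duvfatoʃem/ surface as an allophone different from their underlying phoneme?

2

Segments that undergo a rule: /ʃ/ → [ʒ] (rule 4); /e/ → [ẽ] (rule 1).
All other segments surface unchanged.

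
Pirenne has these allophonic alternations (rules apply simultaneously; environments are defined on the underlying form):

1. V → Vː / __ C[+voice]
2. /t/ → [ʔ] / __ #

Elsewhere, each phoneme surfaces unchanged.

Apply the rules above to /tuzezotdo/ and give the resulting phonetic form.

[tuːzeːzotdo]

/t/ (word-initial): rule 2 targets it, but not word-finally → unchanged [t].
/u/ (between /t/ and /z/) occurs before a voiced consonant → [uː] by rule 1.
/e/ — between /z/ and /z/, before a voiced consonant — surfaces as [eː] (rule 1).
/o/ — between /z/ and /t/; rule 1 does not apply here → [o].
/t/ (between /o/ and /d/) is in the target of rule 2 but the environment (word-finally) is not met → [t].
/o/ (word-final) is in the target of rule 1 but the environment (before a voiced consonant) is not met → [o].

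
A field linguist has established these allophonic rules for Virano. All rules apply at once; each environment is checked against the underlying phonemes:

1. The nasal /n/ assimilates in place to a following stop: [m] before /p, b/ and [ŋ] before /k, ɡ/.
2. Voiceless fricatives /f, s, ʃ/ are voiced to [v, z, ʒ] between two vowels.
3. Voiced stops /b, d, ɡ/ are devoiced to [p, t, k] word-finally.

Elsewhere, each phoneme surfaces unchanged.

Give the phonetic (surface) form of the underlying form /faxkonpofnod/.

[faxkompofnot]

/f/ — word-initial; rule 2 does not apply here → [f].
/a/ — not in any rule's target class → [a].
/x/ (between /a/ and /k/): no rule targets it → [x].
/k/ (between /x/ and /o/): no rule targets it → [k].
/o/ (between /k/ and /n/) is unaffected → [o].
/n/ — between /o/ and /p/, before a labial or velar stop — surfaces as [m] (rule 1).
/p/ (between /n/ and /o/): no rule targets it → [p].
/o/ (between /p/ and /f/) is unaffected → [o].
/f/ (between /o/ and /n/): rule 2 targets it, but not between two vowels → unchanged [f].
/n/ (between /f/ and /o/) fails the environment for rule 1, so it stays [n].
/o/ — not in any rule's target class → [o].
/d/ (word-final) occurs word-finally → [t] by rule 3.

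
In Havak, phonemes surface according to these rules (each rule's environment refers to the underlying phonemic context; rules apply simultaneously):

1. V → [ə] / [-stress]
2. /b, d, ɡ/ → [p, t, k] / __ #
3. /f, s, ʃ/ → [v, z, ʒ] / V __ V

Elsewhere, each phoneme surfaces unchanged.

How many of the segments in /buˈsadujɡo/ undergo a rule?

4

Segments that undergo a rule: /u/ → [ə] (rule 1); /s/ → [z] (rule 3); /u/ → [ə] (rule 1); /o/ → [ə] (rule 1).
All other segments surface unchanged.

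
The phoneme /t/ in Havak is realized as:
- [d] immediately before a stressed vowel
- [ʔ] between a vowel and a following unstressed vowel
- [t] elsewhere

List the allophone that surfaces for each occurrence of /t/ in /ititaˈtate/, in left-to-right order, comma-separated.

Occurrence 1 (position 2): between a vowel and a following unstressed vowel → [ʔ].
Occurrence 2 (position 4): between a vowel and a following unstressed vowel → [ʔ].
Occurrence 3 (position 6): immediately before a stressed vowel → [d].
Occurrence 4 (position 8): between a vowel and a following unstressed vowel → [ʔ].

[ʔ], [ʔ], [d], [ʔ]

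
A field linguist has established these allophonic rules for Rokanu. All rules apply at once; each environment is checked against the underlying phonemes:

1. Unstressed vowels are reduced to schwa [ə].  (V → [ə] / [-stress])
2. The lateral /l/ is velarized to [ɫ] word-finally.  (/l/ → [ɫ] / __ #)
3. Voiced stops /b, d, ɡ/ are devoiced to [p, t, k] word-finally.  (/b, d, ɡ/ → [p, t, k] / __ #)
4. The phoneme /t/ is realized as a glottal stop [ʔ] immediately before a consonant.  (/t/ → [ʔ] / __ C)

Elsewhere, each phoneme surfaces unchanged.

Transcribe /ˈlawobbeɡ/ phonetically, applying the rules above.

/l/ (word-initial) fails the environment for rule 2, so it stays [l].
/a/ (between /l/ and /w/) is in the target of rule 1 but the environment (in an unstressed syllable) is not met → [a].
/o/ meets the environment for rule 1 (in an unstressed syllable) → [ə].
/b/ (between /o/ and /b/) is in the target of rule 3 but the environment (word-finally) is not met → [b].
/b/ (between /b/ and /e/) fails the environment for rule 3, so it stays [b].
/e/ (between /b/ and /ɡ/) occurs in an unstressed syllable → [ə] by rule 1.
/ɡ/ (word-final): word-finally, so rule 3 applies → [k].

[ˈlawəbbək]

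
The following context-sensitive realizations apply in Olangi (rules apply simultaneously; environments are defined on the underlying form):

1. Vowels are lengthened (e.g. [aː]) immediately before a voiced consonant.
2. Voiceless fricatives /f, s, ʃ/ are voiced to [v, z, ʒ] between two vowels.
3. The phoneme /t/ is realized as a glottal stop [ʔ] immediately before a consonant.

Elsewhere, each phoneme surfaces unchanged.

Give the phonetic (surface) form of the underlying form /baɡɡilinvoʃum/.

[baːɡɡiːliːnvoʒuːm]

/b/ stays [b].
/a/ meets the environment for rule 1 (before a voiced consonant) → [aː].
/ɡ/ — not in any rule's target class → [ɡ].
/ɡ/ (between /ɡ/ and /i/): no rule targets it → [ɡ].
Rule 1 applies to /i/ (between /ɡ/ and /l/: before a voiced consonant) → [iː].
/l/ — not in any rule's target class → [l].
/i/ (between /l/ and /n/) occurs before a voiced consonant → [iː] by rule 1.
/n/ — not in any rule's target class → [n].
/v/ — not in any rule's target class → [v].
/o/ (between /v/ and /ʃ/): rule 1 targets it, but not before a voiced consonant → unchanged [o].
/ʃ/ (between /o/ and /u/) occurs between two vowels → [ʒ] by rule 2.
/u/ — between /ʃ/ and /m/, before a voiced consonant — surfaces as [uː] (rule 1).
/m/ stays [m].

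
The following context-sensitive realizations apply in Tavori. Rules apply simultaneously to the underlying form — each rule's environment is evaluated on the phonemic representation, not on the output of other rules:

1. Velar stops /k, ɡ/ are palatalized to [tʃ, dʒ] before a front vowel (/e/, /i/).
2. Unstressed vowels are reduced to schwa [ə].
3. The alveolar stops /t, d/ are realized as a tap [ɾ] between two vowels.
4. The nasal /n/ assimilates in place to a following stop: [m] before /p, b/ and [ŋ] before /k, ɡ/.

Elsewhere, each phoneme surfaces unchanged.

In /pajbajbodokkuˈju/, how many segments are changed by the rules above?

6

Segments that undergo a rule: /a/ → [ə] (rule 2); /a/ → [ə] (rule 2); /o/ → [ə] (rule 2); /d/ → [ɾ] (rule 3); /o/ → [ə] (rule 2); /u/ → [ə] (rule 2).
All other segments surface unchanged.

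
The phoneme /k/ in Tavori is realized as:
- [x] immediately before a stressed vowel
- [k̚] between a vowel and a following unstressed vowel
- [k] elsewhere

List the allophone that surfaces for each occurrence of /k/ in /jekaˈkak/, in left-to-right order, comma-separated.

[k̚], [x], [k]

Occurrence 1 (position 3): between a vowel and a following unstressed vowel → [k̚].
Occurrence 2 (position 5): immediately before a stressed vowel → [x].
Occurrence 3 (position 7): no conditioning environment matches → elsewhere allophone [k].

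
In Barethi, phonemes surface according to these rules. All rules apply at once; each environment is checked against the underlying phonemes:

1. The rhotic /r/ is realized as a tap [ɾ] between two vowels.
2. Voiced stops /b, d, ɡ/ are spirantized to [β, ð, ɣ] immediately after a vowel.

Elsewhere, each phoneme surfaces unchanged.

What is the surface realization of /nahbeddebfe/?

/n/ — not in any rule's target class → [n].
/a/ — not in any rule's target class → [a].
/h/ (between /a/ and /b/) is unaffected → [h].
/b/ (between /h/ and /e/) is in the target of rule 2 but the environment (immediately after a vowel) is not met → [b].
/e/ (between /b/ and /d/): no rule targets it → [e].
/d/ meets the environment for rule 2 (immediately after a vowel) → [ð].
/d/ (between /d/ and /e/) fails the environment for rule 2, so it stays [d].
/e/ (between /d/ and /b/) is unaffected → [e].
Rule 2 applies to /b/ (between /e/ and /f/: immediately after a vowel) → [β].
/f/ (between /b/ and /e/): no rule targets it → [f].
/e/ (word-final) is unaffected → [e].

[nahbeðdeβfe]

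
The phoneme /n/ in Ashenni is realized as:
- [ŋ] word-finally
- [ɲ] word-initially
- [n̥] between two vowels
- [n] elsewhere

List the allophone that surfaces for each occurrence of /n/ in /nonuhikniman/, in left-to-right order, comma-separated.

Occurrence 1 (position 1): word-initially → [ɲ].
Occurrence 2 (position 3): between two vowels → [n̥].
Occurrence 3 (position 8): no conditioning environment matches → elsewhere allophone [n].
Occurrence 4 (position 12): word-finally → [ŋ].

[ɲ], [n̥], [n], [ŋ]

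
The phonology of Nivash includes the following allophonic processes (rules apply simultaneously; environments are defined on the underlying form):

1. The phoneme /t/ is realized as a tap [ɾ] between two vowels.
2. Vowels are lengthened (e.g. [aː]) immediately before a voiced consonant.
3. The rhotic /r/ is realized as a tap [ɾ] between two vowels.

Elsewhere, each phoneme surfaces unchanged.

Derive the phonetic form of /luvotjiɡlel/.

[luːvotjiːɡleːl]

/l/ stays [l].
/u/ meets the environment for rule 2 (before a voiced consonant) → [uː].
/v/ stays [v].
/o/ (between /v/ and /t/) is in the target of rule 2 but the environment (before a voiced consonant) is not met → [o].
/t/ (between /o/ and /j/) is in the target of rule 1 but the environment (between two vowels) is not met → [t].
/j/ — not in any rule's target class → [j].
/i/ meets the environment for rule 2 (before a voiced consonant) → [iː].
/ɡ/ (between /i/ and /l/): no rule targets it → [ɡ].
/l/ stays [l].
Rule 2 applies to /e/ (between /l/ and /l/: before a voiced consonant) → [eː].
/l/ (word-final): no rule targets it → [l].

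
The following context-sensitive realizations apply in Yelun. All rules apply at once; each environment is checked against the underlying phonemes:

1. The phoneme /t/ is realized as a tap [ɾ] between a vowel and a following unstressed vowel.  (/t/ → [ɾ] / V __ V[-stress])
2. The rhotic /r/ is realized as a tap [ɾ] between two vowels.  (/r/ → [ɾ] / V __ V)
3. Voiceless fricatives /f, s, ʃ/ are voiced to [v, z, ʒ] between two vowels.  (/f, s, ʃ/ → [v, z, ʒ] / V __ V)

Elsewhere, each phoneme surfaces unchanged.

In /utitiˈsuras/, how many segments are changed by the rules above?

Segments that undergo a rule: /t/ → [ɾ] (rule 1); /t/ → [ɾ] (rule 1); /s/ → [z] (rule 3); /r/ → [ɾ] (rule 2).
All other segments surface unchanged.

4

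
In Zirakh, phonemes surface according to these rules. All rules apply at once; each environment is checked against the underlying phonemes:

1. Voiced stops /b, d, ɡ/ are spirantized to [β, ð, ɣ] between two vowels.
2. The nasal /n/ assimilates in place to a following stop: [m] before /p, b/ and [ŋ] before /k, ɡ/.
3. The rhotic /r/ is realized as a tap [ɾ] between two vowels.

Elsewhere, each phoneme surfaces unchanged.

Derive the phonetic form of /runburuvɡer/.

/r/ — word-initial; rule 3 does not apply here → [r].
/u/ — not in any rule's target class → [u].
Rule 2 applies to /n/ (between /u/ and /b/: before a labial or velar stop) → [m].
/b/ (between /n/ and /u/) fails the environment for rule 1, so it stays [b].
/u/ (between /b/ and /r/) is unaffected → [u].
Rule 3 applies to /r/ (between /u/ and /u/: between two vowels) → [ɾ].
/u/ stays [u].
/v/ — not in any rule's target class → [v].
/ɡ/ — between /v/ and /e/; rule 1 does not apply here → [ɡ].
/e/ — not in any rule's target class → [e].
/r/ (word-final) fails the environment for rule 3, so it stays [r].

[rumbuɾuvɡer]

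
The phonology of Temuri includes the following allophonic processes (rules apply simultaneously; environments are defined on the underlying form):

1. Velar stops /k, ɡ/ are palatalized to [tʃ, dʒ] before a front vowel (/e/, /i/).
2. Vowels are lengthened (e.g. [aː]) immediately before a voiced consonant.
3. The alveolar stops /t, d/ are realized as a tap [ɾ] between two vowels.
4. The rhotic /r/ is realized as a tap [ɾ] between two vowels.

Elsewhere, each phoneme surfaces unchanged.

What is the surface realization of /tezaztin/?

/t/ — word-initial; rule 3 does not apply here → [t].
/e/ — between /t/ and /z/, before a voiced consonant — surfaces as [eː] (rule 2).
/z/ (between /e/ and /a/): no rule targets it → [z].
Rule 2 applies to /a/ (between /z/ and /z/: before a voiced consonant) → [aː].
/z/ stays [z].
/t/ (between /z/ and /i/): rule 3 targets it, but not between two vowels → unchanged [t].
/i/ (between /t/ and /n/): before a voiced consonant, so rule 2 applies → [iː].
/n/ (word-final): no rule targets it → [n].

[teːzaːztiːn]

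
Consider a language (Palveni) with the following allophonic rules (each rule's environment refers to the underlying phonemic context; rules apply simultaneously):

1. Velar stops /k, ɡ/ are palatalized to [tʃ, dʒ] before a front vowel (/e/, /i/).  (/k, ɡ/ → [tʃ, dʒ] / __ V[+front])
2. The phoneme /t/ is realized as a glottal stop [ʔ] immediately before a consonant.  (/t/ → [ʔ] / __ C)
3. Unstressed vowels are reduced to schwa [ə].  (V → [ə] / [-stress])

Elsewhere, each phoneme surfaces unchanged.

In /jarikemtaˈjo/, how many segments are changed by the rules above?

5

Segments that undergo a rule: /a/ → [ə] (rule 3); /i/ → [ə] (rule 3); /k/ → [tʃ] (rule 1); /e/ → [ə] (rule 3); /a/ → [ə] (rule 3).
All other segments surface unchanged.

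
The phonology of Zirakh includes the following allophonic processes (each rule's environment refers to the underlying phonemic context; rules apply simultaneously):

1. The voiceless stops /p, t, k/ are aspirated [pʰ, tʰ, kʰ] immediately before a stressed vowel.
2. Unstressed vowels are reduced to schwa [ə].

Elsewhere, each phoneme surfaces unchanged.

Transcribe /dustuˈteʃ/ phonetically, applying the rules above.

/d/ (word-initial): no rule targets it → [d].
/u/ meets the environment for rule 2 (in an unstressed syllable) → [ə].
/s/ stays [s].
/t/ — between /s/ and /u/; rule 1 does not apply here → [t].
/u/ (between /t/ and /t/): in an unstressed syllable, so rule 2 applies → [ə].
Rule 1 applies to /t/ (between /u/ and /e/: immediately before a stressed vowel) → [tʰ].
/e/ (between /t/ and /ʃ/): rule 2 targets it, but not in an unstressed syllable → unchanged [e].
/ʃ/ — not in any rule's target class → [ʃ].

[dəstəˈtʰeʃ]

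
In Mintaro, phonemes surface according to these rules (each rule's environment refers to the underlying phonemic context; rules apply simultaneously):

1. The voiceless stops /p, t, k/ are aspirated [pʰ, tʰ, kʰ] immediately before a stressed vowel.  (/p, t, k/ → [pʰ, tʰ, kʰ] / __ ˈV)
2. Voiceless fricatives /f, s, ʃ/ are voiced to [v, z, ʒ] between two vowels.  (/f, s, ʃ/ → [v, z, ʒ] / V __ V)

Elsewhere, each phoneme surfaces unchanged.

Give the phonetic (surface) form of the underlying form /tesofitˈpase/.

[tezovitˈpʰaze]

/t/ (word-initial): rule 1 targets it, but not immediately before a stressed vowel → unchanged [t].
/e/ (between /t/ and /s/): no rule targets it → [e].
/s/ (between /e/ and /o/) occurs between two vowels → [z] by rule 2.
/o/ (between /s/ and /f/) is unaffected → [o].
/f/ — between /o/ and /i/, between two vowels — surfaces as [v] (rule 2).
/i/ stays [i].
/t/ (between /i/ and /p/) is in the target of rule 1 but the environment (immediately before a stressed vowel) is not met → [t].
/p/ meets the environment for rule 1 (immediately before a stressed vowel) → [pʰ].
/a/ (between /p/ and /s/) is unaffected → [a].
/s/ (between /a/ and /e/): between two vowels, so rule 2 applies → [z].
/e/ (word-final) is unaffected → [e].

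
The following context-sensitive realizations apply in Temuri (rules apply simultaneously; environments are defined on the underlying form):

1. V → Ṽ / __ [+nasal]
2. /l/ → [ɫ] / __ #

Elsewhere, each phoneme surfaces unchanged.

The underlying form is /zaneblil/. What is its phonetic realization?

[zãnebliɫ]

/a/ — between /z/ and /n/, before a nasal consonant — surfaces as [ã] (rule 1).
/e/ (between /n/ and /b/) is in the target of rule 1 but the environment (before a nasal consonant) is not met → [e].
/l/ (between /b/ and /i/): rule 2 targets it, but not word-finally → unchanged [l].
/i/ — between /l/ and /l/; rule 1 does not apply here → [i].
Rule 2 applies to /l/ (word-final: word-finally) → [ɫ].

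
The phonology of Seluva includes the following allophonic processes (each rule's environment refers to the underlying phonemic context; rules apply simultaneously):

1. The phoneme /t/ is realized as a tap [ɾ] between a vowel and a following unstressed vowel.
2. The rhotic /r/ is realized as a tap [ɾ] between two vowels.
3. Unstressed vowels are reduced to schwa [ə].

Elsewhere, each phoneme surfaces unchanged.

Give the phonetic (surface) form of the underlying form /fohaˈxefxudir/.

/f/ (word-initial): no rule targets it → [f].
Rule 3 applies to /o/ (between /f/ and /h/: in an unstressed syllable) → [ə].
/h/ (between /o/ and /a/): no rule targets it → [h].
/a/ (between /h/ and /x/): in an unstressed syllable, so rule 3 applies → [ə].
/x/ — not in any rule's target class → [x].
/e/ (between /x/ and /f/) fails the environment for rule 3, so it stays [e].
/f/ stays [f].
/x/ (between /f/ and /u/): no rule targets it → [x].
/u/ (between /x/ and /d/): in an unstressed syllable, so rule 3 applies → [ə].
/d/ stays [d].
/i/ meets the environment for rule 3 (in an unstressed syllable) → [ə].
/r/ (word-final) fails the environment for rule 2, so it stays [r].

[fəhəˈxefxədər]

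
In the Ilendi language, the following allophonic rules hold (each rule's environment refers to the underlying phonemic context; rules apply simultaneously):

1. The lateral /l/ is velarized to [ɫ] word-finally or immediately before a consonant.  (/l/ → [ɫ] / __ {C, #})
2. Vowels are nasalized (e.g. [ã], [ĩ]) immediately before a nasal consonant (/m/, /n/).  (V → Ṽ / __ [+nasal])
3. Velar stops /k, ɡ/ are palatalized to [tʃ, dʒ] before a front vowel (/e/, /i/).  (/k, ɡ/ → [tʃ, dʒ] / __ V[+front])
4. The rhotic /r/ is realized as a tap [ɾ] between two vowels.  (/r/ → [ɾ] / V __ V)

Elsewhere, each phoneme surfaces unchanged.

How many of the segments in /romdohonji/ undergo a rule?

2

Segments that undergo a rule: /o/ → [õ] (rule 2); /o/ → [õ] (rule 2).
All other segments surface unchanged.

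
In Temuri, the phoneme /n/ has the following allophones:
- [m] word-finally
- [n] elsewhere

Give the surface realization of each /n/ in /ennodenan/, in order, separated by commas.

[n], [n], [n], [m]

Occurrence 1 (position 2): no conditioning environment matches → elsewhere allophone [n].
Occurrence 2 (position 3): no conditioning environment matches → elsewhere allophone [n].
Occurrence 3 (position 7): no conditioning environment matches → elsewhere allophone [n].
Occurrence 4 (position 9): word-finally → [m].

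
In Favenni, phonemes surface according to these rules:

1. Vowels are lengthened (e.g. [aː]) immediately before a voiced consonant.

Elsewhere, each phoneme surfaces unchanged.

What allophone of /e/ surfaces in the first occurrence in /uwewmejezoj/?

[eː]

/e/ (between /w/ and /w/) occurs before a voiced consonant → [eː] by rule 1.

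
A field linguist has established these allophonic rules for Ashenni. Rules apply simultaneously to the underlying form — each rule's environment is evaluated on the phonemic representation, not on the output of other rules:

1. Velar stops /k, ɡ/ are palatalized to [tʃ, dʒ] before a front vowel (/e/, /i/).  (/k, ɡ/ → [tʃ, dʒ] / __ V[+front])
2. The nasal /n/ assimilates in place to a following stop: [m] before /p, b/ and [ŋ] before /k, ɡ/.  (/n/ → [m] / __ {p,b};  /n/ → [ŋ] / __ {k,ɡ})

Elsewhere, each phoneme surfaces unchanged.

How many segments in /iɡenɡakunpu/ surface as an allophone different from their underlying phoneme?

Segments that undergo a rule: /ɡ/ → [dʒ] (rule 1); /n/ → [ŋ] (rule 2); /n/ → [m] (rule 2).
All other segments surface unchanged.

3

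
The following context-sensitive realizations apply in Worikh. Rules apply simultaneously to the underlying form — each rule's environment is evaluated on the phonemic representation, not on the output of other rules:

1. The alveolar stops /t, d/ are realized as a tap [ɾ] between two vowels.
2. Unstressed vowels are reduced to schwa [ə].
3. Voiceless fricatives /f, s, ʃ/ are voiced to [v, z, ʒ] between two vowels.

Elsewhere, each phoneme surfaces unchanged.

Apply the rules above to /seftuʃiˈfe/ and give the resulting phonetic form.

[səftəʒəˈve]

/s/ (word-initial): rule 3 targets it, but not between two vowels → unchanged [s].
Rule 2 applies to /e/ (between /s/ and /f/: in an unstressed syllable) → [ə].
/f/ — between /e/ and /t/; rule 3 does not apply here → [f].
/t/ (between /f/ and /u/): rule 1 targets it, but not between two vowels → unchanged [t].
/u/ — between /t/ and /ʃ/, in an unstressed syllable — surfaces as [ə] (rule 2).
/ʃ/ meets the environment for rule 3 (between two vowels) → [ʒ].
Rule 2 applies to /i/ (between /ʃ/ and /f/: in an unstressed syllable) → [ə].
/f/ (between /i/ and /e/) occurs between two vowels → [v] by rule 3.
/e/ — word-final; rule 2 does not apply here → [e].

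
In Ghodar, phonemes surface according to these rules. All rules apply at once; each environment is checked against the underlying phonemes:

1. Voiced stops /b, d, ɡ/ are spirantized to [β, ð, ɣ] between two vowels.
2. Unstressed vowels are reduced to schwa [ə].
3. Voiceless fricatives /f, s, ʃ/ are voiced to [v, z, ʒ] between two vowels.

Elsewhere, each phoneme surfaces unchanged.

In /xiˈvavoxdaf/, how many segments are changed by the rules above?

Segments that undergo a rule: /i/ → [ə] (rule 2); /o/ → [ə] (rule 2); /a/ → [ə] (rule 2).
All other segments surface unchanged.

3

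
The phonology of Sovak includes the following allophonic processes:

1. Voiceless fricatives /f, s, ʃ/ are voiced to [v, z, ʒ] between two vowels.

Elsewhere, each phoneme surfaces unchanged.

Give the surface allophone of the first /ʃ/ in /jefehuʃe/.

[ʒ]

/ʃ/ meets the environment for rule 1 (between two vowels) → [ʒ].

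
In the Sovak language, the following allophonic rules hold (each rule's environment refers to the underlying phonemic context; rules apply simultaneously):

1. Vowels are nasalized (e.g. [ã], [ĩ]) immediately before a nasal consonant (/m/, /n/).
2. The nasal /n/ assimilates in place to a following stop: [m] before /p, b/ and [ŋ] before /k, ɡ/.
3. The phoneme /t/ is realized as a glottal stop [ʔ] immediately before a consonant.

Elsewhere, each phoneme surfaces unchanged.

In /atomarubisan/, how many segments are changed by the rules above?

2

Segments that undergo a rule: /o/ → [õ] (rule 1); /a/ → [ã] (rule 1).
All other segments surface unchanged.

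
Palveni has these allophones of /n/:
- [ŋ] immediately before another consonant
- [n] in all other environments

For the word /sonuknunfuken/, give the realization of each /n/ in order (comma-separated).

Occurrence 1 (position 3): no conditioning environment matches → elsewhere allophone [n].
Occurrence 2 (position 6): no conditioning environment matches → elsewhere allophone [n].
Occurrence 3 (position 8): immediately before another consonant → [ŋ].
Occurrence 4 (position 13): no conditioning environment matches → elsewhere allophone [n].

[n], [n], [ŋ], [n]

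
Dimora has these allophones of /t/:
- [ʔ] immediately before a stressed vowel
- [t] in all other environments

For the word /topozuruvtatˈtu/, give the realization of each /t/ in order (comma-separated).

Occurrence 1 (position 1): no conditioning environment matches → elsewhere allophone [t].
Occurrence 2 (position 10): no conditioning environment matches → elsewhere allophone [t].
Occurrence 3 (position 12): no conditioning environment matches → elsewhere allophone [t].
Occurrence 4 (position 13): immediately before a stressed vowel → [ʔ].

[t], [t], [t], [ʔ]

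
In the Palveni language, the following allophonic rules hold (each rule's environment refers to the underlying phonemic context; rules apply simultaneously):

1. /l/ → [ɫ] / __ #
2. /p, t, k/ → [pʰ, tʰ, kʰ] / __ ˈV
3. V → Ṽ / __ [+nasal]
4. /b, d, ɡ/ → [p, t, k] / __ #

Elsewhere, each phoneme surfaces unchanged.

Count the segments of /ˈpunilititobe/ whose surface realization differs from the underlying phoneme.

2

Segments that undergo a rule: /p/ → [pʰ] (rule 2); /u/ → [ũ] (rule 3).
All other segments surface unchanged.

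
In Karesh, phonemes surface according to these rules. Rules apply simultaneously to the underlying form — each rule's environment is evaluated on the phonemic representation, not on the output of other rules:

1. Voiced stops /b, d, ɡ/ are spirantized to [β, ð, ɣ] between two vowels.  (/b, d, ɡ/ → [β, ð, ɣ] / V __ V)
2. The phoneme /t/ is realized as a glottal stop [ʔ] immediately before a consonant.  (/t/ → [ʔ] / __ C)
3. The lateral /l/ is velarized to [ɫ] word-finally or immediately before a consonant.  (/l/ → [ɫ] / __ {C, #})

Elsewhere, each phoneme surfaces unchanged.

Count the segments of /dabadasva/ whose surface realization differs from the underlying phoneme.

Segments that undergo a rule: /b/ → [β] (rule 1); /d/ → [ð] (rule 1).
All other segments surface unchanged.

2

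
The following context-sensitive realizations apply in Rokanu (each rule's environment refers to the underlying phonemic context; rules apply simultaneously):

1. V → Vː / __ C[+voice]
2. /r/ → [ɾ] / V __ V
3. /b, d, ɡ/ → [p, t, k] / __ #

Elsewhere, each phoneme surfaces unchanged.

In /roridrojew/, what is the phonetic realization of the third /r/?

[r]

/r/ (between /d/ and /o/) fails the environment for rule 2, so it stays [r].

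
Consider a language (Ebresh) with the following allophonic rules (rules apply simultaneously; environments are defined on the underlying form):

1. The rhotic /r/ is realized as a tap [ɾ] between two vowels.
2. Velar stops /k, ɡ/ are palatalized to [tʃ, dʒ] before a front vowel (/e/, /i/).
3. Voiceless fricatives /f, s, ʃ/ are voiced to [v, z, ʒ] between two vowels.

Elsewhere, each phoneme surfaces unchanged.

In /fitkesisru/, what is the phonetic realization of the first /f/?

[f]

/f/ (word-initial): rule 3 targets it, but not between two vowels → unchanged [f].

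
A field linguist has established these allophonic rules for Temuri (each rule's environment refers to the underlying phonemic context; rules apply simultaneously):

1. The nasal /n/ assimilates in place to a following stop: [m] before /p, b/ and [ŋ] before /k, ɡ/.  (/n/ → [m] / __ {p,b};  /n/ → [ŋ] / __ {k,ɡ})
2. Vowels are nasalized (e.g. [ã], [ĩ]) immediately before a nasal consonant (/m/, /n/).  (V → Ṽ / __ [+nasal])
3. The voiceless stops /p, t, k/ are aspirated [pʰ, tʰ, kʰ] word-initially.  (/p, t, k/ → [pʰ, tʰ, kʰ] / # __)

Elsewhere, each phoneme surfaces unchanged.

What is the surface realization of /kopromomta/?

[kʰoprõmõmta]

/k/ (word-initial): word-initially, so rule 3 applies → [kʰ].
/o/ (between /k/ and /p/) fails the environment for rule 2, so it stays [o].
/p/ (between /o/ and /r/): rule 3 targets it, but not word-initially → unchanged [p].
/r/ (between /p/ and /o/) is unaffected → [r].
/o/ (between /r/ and /m/) occurs before a nasal consonant → [õ] by rule 2.
/m/ — not in any rule's target class → [m].
/o/ meets the environment for rule 2 (before a nasal consonant) → [õ].
/m/ — not in any rule's target class → [m].
/t/ (between /m/ and /a/): rule 3 targets it, but not word-initially → unchanged [t].
/a/ — word-final; rule 2 does not apply here → [a].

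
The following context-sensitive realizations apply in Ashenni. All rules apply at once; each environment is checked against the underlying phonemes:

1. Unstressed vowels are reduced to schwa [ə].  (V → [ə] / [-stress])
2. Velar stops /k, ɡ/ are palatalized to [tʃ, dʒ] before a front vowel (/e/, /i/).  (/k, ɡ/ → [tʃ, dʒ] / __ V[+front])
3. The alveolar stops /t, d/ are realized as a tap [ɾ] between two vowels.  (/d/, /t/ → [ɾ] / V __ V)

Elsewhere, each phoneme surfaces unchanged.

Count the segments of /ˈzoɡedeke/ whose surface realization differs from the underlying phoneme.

Segments that undergo a rule: /ɡ/ → [dʒ] (rule 2); /e/ → [ə] (rule 1); /d/ → [ɾ] (rule 3); /e/ → [ə] (rule 1); /k/ → [tʃ] (rule 2); /e/ → [ə] (rule 1).
All other segments surface unchanged.

6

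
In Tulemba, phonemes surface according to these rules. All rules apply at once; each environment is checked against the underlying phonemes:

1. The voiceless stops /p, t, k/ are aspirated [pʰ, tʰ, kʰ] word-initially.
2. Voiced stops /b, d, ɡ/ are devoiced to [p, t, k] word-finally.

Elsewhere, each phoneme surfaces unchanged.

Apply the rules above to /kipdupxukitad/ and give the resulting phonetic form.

[kʰipdupxukitat]

/k/ — word-initial, word-initially — surfaces as [kʰ] (rule 1).
/i/ stays [i].
/p/ — between /i/ and /d/; rule 1 does not apply here → [p].
/d/ — between /p/ and /u/; rule 2 does not apply here → [d].
/u/ (between /d/ and /p/): no rule targets it → [u].
/p/ (between /u/ and /x/): rule 1 targets it, but not word-initially → unchanged [p].
/x/ stays [x].
/u/ (between /x/ and /k/): no rule targets it → [u].
/k/ — between /u/ and /i/; rule 1 does not apply here → [k].
/i/ stays [i].
/t/ — between /i/ and /a/; rule 1 does not apply here → [t].
/a/ stays [a].
/d/ (word-final) occurs word-finally → [t] by rule 2.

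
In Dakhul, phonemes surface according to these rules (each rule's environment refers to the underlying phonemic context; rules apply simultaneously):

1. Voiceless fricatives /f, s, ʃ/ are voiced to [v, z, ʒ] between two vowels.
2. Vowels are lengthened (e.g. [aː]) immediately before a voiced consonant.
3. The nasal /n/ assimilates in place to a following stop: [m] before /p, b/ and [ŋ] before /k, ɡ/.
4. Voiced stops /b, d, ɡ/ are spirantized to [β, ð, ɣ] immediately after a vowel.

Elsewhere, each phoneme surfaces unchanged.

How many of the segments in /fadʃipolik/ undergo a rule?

3

Segments that undergo a rule: /a/ → [aː] (rule 2); /d/ → [ð] (rule 4); /o/ → [oː] (rule 2).
All other segments surface unchanged.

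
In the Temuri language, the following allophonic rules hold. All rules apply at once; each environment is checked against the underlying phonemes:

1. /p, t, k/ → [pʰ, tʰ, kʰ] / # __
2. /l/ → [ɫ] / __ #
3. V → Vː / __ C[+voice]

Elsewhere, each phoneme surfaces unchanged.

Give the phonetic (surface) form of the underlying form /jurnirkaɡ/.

/j/ (word-initial): no rule targets it → [j].
/u/ meets the environment for rule 3 (before a voiced consonant) → [uː].
/r/ — not in any rule's target class → [r].
/n/ stays [n].
/i/ — between /n/ and /r/, before a voiced consonant — surfaces as [iː] (rule 3).
/r/ — not in any rule's target class → [r].
/k/ (between /r/ and /a/) is in the target of rule 1 but the environment (word-initially) is not met → [k].
Rule 3 applies to /a/ (between /k/ and /ɡ/: before a voiced consonant) → [aː].
/ɡ/ (word-final): no rule targets it → [ɡ].

[juːrniːrkaːɡ]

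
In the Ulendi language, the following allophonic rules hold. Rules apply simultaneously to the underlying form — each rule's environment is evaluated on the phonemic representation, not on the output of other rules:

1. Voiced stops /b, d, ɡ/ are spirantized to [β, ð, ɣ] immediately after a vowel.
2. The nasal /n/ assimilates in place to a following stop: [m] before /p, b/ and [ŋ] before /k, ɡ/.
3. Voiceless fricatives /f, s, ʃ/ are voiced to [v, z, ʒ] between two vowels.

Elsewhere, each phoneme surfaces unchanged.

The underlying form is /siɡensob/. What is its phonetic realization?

[siɣensoβ]

/s/ (word-initial) is in the target of rule 3 but the environment (between two vowels) is not met → [s].
/i/ — not in any rule's target class → [i].
/ɡ/ (between /i/ and /e/): immediately after a vowel, so rule 1 applies → [ɣ].
/e/ — not in any rule's target class → [e].
/n/ (between /e/ and /s/) is in the target of rule 2 but the environment (before a labial or velar stop) is not met → [n].
/s/ — between /n/ and /o/; rule 3 does not apply here → [s].
/o/ (between /s/ and /b/): no rule targets it → [o].
Rule 1 applies to /b/ (word-final: immediately after a vowel) → [β].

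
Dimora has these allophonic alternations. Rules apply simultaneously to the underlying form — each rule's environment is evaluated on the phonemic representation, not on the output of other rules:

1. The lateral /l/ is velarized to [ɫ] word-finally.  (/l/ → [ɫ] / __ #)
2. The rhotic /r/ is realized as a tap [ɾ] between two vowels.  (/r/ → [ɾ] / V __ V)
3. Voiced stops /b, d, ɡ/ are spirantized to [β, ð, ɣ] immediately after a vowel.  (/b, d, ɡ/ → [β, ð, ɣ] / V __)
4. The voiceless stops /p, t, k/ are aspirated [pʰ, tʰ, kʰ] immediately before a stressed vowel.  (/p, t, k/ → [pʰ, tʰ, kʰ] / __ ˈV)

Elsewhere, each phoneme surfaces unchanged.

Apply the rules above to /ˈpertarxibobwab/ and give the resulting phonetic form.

Rule 4 applies to /p/ (word-initial: immediately before a stressed vowel) → [pʰ].
/e/ stays [e].
/r/ (between /e/ and /t/) fails the environment for rule 2, so it stays [r].
/t/ (between /r/ and /a/): rule 4 targets it, but not immediately before a stressed vowel → unchanged [t].
/a/ (between /t/ and /r/) is unaffected → [a].
/r/ (between /a/ and /x/) fails the environment for rule 2, so it stays [r].
/x/ (between /r/ and /i/) is unaffected → [x].
/i/ stays [i].
/b/ (between /i/ and /o/): immediately after a vowel, so rule 3 applies → [β].
/o/ (between /b/ and /b/) is unaffected → [o].
Rule 3 applies to /b/ (between /o/ and /w/: immediately after a vowel) → [β].
/w/ — not in any rule's target class → [w].
/a/ stays [a].
/b/ (word-final) occurs immediately after a vowel → [β] by rule 3.

[ˈpʰertarxiβoβwaβ]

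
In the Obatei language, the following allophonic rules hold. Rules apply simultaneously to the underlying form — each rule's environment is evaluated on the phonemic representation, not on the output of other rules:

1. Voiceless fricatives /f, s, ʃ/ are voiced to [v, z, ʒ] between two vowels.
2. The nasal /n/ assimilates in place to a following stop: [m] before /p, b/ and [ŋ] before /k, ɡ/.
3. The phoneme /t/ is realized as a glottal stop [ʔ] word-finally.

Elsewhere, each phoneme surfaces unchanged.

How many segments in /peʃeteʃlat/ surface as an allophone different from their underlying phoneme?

2

Segments that undergo a rule: /ʃ/ → [ʒ] (rule 1); /t/ → [ʔ] (rule 3).
All other segments surface unchanged.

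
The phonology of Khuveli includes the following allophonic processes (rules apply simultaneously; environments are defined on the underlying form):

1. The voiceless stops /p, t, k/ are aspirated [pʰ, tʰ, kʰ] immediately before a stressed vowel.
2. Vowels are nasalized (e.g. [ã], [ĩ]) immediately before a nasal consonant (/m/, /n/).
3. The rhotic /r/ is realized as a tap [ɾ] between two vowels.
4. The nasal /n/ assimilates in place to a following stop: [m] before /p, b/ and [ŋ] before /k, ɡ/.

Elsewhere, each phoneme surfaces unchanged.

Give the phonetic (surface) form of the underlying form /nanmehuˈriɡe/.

[nãnmehuˈɾiɡe]

/n/ (word-initial) is in the target of rule 4 but the environment (before a labial or velar stop) is not met → [n].
/a/ meets the environment for rule 2 (before a nasal consonant) → [ã].
/n/ — between /a/ and /m/; rule 4 does not apply here → [n].
/e/ (between /m/ and /h/) fails the environment for rule 2, so it stays [e].
/u/ (between /h/ and /r/): rule 2 targets it, but not before a nasal consonant → unchanged [u].
/r/ — between /u/ and /i/, between two vowels — surfaces as [ɾ] (rule 3).
/i/ (between /r/ and /ɡ/): rule 2 targets it, but not before a nasal consonant → unchanged [i].
/e/ (word-final) is in the target of rule 2 but the environment (before a nasal consonant) is not met → [e].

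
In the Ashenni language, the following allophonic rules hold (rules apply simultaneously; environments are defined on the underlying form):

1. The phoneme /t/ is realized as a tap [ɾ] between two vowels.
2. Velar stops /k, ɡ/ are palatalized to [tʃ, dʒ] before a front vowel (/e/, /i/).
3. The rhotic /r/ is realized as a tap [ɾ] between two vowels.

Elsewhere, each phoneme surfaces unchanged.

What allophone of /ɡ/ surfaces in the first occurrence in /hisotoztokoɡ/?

[ɡ]

/ɡ/ (word-final) fails the environment for rule 2, so it stays [ɡ].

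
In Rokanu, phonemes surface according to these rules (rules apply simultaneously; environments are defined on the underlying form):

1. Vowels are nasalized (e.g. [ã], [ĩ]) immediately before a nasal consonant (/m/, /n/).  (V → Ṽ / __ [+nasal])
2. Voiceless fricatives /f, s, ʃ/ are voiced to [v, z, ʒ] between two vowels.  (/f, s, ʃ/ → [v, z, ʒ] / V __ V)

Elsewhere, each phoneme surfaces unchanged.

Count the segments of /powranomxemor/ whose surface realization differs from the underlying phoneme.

Segments that undergo a rule: /a/ → [ã] (rule 1); /o/ → [õ] (rule 1); /e/ → [ẽ] (rule 1).
All other segments surface unchanged.

3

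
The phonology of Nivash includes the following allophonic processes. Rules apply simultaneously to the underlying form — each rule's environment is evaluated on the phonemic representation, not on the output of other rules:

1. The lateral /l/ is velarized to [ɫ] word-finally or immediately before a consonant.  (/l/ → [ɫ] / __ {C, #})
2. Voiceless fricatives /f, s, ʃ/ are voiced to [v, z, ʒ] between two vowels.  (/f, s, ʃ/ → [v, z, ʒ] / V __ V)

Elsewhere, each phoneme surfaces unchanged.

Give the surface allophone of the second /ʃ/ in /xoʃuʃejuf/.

/ʃ/ — between /u/ and /e/, between two vowels — surfaces as [ʒ] (rule 2).

[ʒ]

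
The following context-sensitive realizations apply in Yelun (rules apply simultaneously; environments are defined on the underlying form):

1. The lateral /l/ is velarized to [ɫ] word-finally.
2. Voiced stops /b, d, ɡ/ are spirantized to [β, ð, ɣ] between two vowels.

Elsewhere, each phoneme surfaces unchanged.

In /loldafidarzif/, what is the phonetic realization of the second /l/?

[l]

/l/ — between /o/ and /d/; rule 1 does not apply here → [l].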